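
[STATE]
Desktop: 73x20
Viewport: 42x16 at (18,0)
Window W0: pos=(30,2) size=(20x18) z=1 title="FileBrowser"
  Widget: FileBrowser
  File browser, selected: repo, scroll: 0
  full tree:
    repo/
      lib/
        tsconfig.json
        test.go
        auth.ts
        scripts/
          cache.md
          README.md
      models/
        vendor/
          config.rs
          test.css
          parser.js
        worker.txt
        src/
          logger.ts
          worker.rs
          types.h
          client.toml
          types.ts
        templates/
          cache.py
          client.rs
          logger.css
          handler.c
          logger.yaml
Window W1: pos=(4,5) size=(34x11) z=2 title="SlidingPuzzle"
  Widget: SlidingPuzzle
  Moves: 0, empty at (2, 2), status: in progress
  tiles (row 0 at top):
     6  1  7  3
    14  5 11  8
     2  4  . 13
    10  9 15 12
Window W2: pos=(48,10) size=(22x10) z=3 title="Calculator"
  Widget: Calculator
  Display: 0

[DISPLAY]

                                          
                                          
            ┏━━━━━━━━━━━━━━━━━━┓          
            ┃ FileBrowser      ┃          
            ┠──────────────────┨          
━━━━━━━━━━━━━━━━━━━┓epo/       ┃          
e                  ┃ lib/      ┃          
───────────────────┨ models/   ┃          
──┬────┐           ┃           ┃          
7 │  3 │           ┃           ┃          
──┼────┤           ┃          ┏━━━━━━━━━━━
1 │  8 │           ┃          ┃ Calculator
──┼────┤           ┃          ┠───────────
  │ 13 │           ┃          ┃           
──┼────┤           ┃          ┃┌───┬───┬──
━━━━━━━━━━━━━━━━━━━┛          ┃│ 7 │ 8 │ 9


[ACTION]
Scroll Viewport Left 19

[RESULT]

                                          
                                          
                              ┏━━━━━━━━━━━
                              ┃ FileBrowse
                              ┠───────────
    ┏━━━━━━━━━━━━━━━━━━━━━━━━━━━━━━━━┓epo/
    ┃ SlidingPuzzle                  ┃ lib
    ┠────────────────────────────────┨ mod
    ┃┌────┬────┬────┬────┐           ┃    
    ┃│  6 │  1 │  7 │  3 │           ┃    
    ┃├────┼────┼────┼────┤           ┃    
    ┃│ 14 │  5 │ 11 │  8 │           ┃    
    ┃├────┼────┼────┼────┤           ┃    
    ┃│  2 │  4 │    │ 13 │           ┃    
    ┃├────┼────┼────┼────┤           ┃    
    ┗━━━━━━━━━━━━━━━━━━━━━━━━━━━━━━━━┛    


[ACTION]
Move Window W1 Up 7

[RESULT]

    ┏━━━━━━━━━━━━━━━━━━━━━━━━━━━━━━━━┓    
    ┃ SlidingPuzzle                  ┃    
    ┠────────────────────────────────┨━━━━
    ┃┌────┬────┬────┬────┐           ┃owse
    ┃│  6 │  1 │  7 │  3 │           ┃────
    ┃├────┼────┼────┼────┤           ┃epo/
    ┃│ 14 │  5 │ 11 │  8 │           ┃ lib
    ┃├────┼────┼────┼────┤           ┃ mod
    ┃│  2 │  4 │    │ 13 │           ┃    
    ┃├────┼────┼────┼────┤           ┃    
    ┗━━━━━━━━━━━━━━━━━━━━━━━━━━━━━━━━┛    
                              ┃           
                              ┃           
                              ┃           
                              ┃           
                              ┃           


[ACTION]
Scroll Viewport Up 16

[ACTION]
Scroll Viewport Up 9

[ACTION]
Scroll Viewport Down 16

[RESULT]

    ┃│  6 │  1 │  7 │  3 │           ┃────
    ┃├────┼────┼────┼────┤           ┃epo/
    ┃│ 14 │  5 │ 11 │  8 │           ┃ lib
    ┃├────┼────┼────┼────┤           ┃ mod
    ┃│  2 │  4 │    │ 13 │           ┃    
    ┃├────┼────┼────┼────┤           ┃    
    ┗━━━━━━━━━━━━━━━━━━━━━━━━━━━━━━━━┛    
                              ┃           
                              ┃           
                              ┃           
                              ┃           
                              ┃           
                              ┃           
                              ┃           
                              ┃           
                              ┗━━━━━━━━━━━


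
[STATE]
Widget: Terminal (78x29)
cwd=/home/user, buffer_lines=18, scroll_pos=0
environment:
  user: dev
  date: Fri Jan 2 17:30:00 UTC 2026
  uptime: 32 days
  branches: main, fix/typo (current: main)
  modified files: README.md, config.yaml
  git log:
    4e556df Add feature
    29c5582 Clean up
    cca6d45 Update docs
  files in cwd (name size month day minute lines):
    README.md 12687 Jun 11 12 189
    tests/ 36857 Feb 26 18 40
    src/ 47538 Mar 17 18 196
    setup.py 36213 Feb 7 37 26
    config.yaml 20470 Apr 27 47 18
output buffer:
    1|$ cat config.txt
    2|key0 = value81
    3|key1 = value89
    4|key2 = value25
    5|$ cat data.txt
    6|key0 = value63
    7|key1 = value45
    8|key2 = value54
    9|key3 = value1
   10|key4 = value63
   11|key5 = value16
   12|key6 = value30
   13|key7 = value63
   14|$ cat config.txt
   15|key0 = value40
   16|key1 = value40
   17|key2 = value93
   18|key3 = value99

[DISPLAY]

$ cat config.txt                                                              
key0 = value81                                                                
key1 = value89                                                                
key2 = value25                                                                
$ cat data.txt                                                                
key0 = value63                                                                
key1 = value45                                                                
key2 = value54                                                                
key3 = value1                                                                 
key4 = value63                                                                
key5 = value16                                                                
key6 = value30                                                                
key7 = value63                                                                
$ cat config.txt                                                              
key0 = value40                                                                
key1 = value40                                                                
key2 = value93                                                                
key3 = value99                                                                
$ █                                                                           
                                                                              
                                                                              
                                                                              
                                                                              
                                                                              
                                                                              
                                                                              
                                                                              
                                                                              
                                                                              


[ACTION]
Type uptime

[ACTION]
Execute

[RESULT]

$ cat config.txt                                                              
key0 = value81                                                                
key1 = value89                                                                
key2 = value25                                                                
$ cat data.txt                                                                
key0 = value63                                                                
key1 = value45                                                                
key2 = value54                                                                
key3 = value1                                                                 
key4 = value63                                                                
key5 = value16                                                                
key6 = value30                                                                
key7 = value63                                                                
$ cat config.txt                                                              
key0 = value40                                                                
key1 = value40                                                                
key2 = value93                                                                
key3 = value99                                                                
$ uptime                                                                      
 10:00  up 32 days                                                            
$ █                                                                           
                                                                              
                                                                              
                                                                              
                                                                              
                                                                              
                                                                              
                                                                              
                                                                              


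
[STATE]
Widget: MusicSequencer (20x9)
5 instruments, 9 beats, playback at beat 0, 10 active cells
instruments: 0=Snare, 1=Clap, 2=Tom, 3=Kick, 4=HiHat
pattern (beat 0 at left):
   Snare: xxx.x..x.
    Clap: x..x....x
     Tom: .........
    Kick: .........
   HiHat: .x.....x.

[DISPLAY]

      ▼12345678     
 Snare███·█··█·     
  Clap█··█····█     
   Tom·········     
  Kick·········     
 HiHat·█·····█·     
                    
                    
                    


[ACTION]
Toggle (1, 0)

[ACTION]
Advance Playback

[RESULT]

      0▼2345678     
 Snare███·█··█·     
  Clap···█····█     
   Tom·········     
  Kick·········     
 HiHat·█·····█·     
                    
                    
                    


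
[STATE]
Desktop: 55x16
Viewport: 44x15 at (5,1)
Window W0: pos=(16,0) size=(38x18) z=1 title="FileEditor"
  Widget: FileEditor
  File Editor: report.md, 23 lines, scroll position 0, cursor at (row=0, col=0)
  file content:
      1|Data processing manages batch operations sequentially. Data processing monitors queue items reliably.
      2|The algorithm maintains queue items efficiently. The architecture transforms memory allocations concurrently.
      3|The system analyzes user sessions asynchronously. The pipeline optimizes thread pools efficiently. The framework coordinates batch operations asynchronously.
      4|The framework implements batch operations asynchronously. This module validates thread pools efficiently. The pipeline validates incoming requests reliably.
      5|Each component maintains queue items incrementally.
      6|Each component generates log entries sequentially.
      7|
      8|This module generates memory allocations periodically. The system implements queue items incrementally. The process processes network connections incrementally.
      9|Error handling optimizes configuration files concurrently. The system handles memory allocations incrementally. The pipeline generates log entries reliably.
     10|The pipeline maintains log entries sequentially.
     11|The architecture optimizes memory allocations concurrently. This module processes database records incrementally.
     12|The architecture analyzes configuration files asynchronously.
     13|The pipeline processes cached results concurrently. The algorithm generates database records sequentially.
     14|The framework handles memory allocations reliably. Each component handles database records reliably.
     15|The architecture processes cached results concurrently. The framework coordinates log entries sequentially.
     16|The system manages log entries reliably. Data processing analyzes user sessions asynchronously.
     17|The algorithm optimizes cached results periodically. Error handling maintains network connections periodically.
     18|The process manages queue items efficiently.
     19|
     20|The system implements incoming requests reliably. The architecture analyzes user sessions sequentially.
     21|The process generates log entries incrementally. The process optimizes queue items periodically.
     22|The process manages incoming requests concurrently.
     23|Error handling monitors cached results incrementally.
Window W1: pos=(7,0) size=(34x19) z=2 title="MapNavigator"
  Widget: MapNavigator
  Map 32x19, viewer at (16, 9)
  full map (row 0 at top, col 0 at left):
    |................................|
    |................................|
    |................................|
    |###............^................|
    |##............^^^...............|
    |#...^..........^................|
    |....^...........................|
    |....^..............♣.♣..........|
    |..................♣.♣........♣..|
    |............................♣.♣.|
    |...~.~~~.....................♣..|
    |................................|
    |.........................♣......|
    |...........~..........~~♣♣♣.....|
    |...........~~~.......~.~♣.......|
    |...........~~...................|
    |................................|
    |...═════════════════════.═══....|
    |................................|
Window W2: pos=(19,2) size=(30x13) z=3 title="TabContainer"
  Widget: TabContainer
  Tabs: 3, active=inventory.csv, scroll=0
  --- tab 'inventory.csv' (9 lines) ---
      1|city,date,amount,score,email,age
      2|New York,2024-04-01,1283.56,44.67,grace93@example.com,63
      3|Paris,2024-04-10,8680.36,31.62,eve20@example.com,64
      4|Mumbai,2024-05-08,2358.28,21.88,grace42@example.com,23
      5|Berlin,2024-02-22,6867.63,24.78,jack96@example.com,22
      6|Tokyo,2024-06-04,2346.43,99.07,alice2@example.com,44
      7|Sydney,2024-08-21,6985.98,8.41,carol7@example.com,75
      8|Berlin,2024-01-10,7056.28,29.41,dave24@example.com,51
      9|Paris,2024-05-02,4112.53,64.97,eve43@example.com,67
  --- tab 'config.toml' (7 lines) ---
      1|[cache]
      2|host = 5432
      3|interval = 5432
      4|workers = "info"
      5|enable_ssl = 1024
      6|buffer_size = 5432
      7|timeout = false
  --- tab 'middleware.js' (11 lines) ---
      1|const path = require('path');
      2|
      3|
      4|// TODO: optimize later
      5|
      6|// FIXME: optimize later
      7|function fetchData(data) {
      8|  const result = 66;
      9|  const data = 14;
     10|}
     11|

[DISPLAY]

  ┃ MapNavigator                   ┃        
  ┠───────────┏━━━━━━━━━━━━━━━━━━━━━━━━━━━━┓
  ┃...........┃ TabContainer               ┃
  ┃###........┠────────────────────────────┨
  ┃##.........┃[inventory.csv]│ config.toml┃
  ┃#...^......┃────────────────────────────┃
  ┃....^......┃city,date,amount,score,email┃
  ┃....^......┃New York,2024-04-01,1283.56,┃
  ┃...........┃Paris,2024-04-10,8680.36,31.┃
  ┃...........┃Mumbai,2024-05-08,2358.28,21┃
  ┃...~.~~~...┃Berlin,2024-02-22,6867.63,24┃
  ┃...........┃Tokyo,2024-06-04,2346.43,99.┃
  ┃...........┃Sydney,2024-08-21,6985.98,8.┃
  ┃...........┗━━━━━━━━━━━━━━━━━━━━━━━━━━━━┛
  ┃...........~~~.......~.~♣.......┃ached re


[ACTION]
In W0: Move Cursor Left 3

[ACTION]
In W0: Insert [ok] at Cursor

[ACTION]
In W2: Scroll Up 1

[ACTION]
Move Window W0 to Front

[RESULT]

  ┃ MapNavi┃ FileEditor                     
  ┠────────┠────────────────────────────────
  ┃........┃ok█ata processing manages batch 
  ┃###.....┃The algorithm maintains queue it
  ┃##......┃The system analyzes user session
  ┃#...^...┃The framework implements batch o
  ┃....^...┃Each component maintains queue i
  ┃....^...┃Each component generates log ent
  ┃........┃                                
  ┃........┃This module generates memory all
  ┃...~.~~~┃Error handling optimizes configu
  ┃........┃The pipeline maintains log entri
  ┃........┃The architecture optimizes memor
  ┃........┃The architecture analyzes config
  ┃........┃The pipeline processes cached re


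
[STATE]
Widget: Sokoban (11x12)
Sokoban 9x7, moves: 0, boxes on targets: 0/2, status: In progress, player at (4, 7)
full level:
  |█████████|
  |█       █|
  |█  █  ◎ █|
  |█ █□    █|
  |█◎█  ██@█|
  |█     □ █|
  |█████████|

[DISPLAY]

█████████  
█       █  
█  █  ◎ █  
█ █□    █  
█◎█  ██@█  
█     □ █  
█████████  
Moves: 0  0
           
           
           
           


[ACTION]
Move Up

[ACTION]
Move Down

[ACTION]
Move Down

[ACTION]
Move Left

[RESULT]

█████████  
█       █  
█  █  ◎ █  
█ █□    █  
█◎█  ██ █  
█    □@ █  
█████████  
Moves: 4  0
           
           
           
           


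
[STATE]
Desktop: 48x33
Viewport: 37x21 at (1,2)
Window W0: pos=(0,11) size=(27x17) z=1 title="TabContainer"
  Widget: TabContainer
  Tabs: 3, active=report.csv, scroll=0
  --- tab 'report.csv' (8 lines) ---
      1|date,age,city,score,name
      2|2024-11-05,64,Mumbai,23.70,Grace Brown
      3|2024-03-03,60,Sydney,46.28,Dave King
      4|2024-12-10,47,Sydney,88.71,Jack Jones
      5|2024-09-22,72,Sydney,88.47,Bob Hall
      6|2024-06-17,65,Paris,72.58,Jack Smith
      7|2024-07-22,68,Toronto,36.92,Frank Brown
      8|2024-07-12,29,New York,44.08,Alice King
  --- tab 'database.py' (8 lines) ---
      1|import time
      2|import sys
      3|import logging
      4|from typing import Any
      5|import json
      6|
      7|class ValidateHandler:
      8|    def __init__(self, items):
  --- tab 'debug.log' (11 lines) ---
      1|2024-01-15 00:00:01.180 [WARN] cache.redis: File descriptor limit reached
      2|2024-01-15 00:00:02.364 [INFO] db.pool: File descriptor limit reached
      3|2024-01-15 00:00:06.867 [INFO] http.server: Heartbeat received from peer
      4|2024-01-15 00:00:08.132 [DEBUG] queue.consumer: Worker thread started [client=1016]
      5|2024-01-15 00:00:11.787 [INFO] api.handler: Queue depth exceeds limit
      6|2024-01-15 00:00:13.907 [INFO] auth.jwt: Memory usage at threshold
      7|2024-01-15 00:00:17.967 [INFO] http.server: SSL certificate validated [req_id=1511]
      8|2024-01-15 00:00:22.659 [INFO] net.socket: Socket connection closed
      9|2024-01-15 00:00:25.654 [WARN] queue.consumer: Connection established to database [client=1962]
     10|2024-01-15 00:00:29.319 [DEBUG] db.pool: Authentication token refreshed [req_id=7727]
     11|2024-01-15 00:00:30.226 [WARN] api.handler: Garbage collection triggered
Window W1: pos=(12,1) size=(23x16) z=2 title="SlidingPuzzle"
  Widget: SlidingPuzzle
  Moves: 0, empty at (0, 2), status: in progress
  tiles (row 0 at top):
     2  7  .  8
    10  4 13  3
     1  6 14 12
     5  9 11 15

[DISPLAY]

           ┃ SlidingPuzzle       ┃   
           ┠─────────────────────┨   
           ┃┌────┬────┬────┬────┐┃   
           ┃│  2 │  7 │    │  8 │┃   
           ┃├────┼────┼────┼────┤┃   
           ┃│ 10 │  4 │ 13 │  3 │┃   
           ┃├────┼────┼────┼────┤┃   
           ┃│  1 │  6 │ 14 │ 12 │┃   
           ┃├────┼────┼────┼────┤┃   
━━━━━━━━━━━┃│  5 │  9 │ 11 │ 15 │┃   
 TabContain┃└────┴────┴────┴────┘┃   
───────────┃Moves: 0             ┃   
[report.csv┃                     ┃   
───────────┃                     ┃   
date,age,ci┗━━━━━━━━━━━━━━━━━━━━━┛   
2024-11-05,64,Mumbai,23.7┃           
2024-03-03,60,Sydney,46.2┃           
2024-12-10,47,Sydney,88.7┃           
2024-09-22,72,Sydney,88.4┃           
2024-06-17,65,Paris,72.58┃           
2024-07-22,68,Toronto,36.┃           


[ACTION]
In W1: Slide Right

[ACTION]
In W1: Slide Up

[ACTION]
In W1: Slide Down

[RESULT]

           ┃ SlidingPuzzle       ┃   
           ┠─────────────────────┨   
           ┃┌────┬────┬────┬────┐┃   
           ┃│  2 │    │  7 │  8 │┃   
           ┃├────┼────┼────┼────┤┃   
           ┃│ 10 │  4 │ 13 │  3 │┃   
           ┃├────┼────┼────┼────┤┃   
           ┃│  1 │  6 │ 14 │ 12 │┃   
           ┃├────┼────┼────┼────┤┃   
━━━━━━━━━━━┃│  5 │  9 │ 11 │ 15 │┃   
 TabContain┃└────┴────┴────┴────┘┃   
───────────┃Moves: 3             ┃   
[report.csv┃                     ┃   
───────────┃                     ┃   
date,age,ci┗━━━━━━━━━━━━━━━━━━━━━┛   
2024-11-05,64,Mumbai,23.7┃           
2024-03-03,60,Sydney,46.2┃           
2024-12-10,47,Sydney,88.7┃           
2024-09-22,72,Sydney,88.4┃           
2024-06-17,65,Paris,72.58┃           
2024-07-22,68,Toronto,36.┃           


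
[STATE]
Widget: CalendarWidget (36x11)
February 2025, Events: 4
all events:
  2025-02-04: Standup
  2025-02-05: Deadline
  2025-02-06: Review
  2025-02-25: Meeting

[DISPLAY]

           February 2025            
Mo Tu We Th Fr Sa Su                
                1  2                
 3  4*  5*  6*  7  8  9             
10 11 12 13 14 15 16                
17 18 19 20 21 22 23                
24 25* 26 27 28                     
                                    
                                    
                                    
                                    


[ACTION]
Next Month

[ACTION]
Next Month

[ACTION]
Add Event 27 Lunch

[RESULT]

             April 2025             
Mo Tu We Th Fr Sa Su                
    1  2  3  4  5  6                
 7  8  9 10 11 12 13                
14 15 16 17 18 19 20                
21 22 23 24 25 26 27*               
28 29 30                            
                                    
                                    
                                    
                                    


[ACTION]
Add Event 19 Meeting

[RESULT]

             April 2025             
Mo Tu We Th Fr Sa Su                
    1  2  3  4  5  6                
 7  8  9 10 11 12 13                
14 15 16 17 18 19* 20               
21 22 23 24 25 26 27*               
28 29 30                            
                                    
                                    
                                    
                                    


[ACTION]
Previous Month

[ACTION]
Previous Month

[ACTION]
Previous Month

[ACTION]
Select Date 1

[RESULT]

            January 2025            
Mo Tu We Th Fr Sa Su                
      [ 1]  2  3  4  5              
 6  7  8  9 10 11 12                
13 14 15 16 17 18 19                
20 21 22 23 24 25 26                
27 28 29 30 31                      
                                    
                                    
                                    
                                    


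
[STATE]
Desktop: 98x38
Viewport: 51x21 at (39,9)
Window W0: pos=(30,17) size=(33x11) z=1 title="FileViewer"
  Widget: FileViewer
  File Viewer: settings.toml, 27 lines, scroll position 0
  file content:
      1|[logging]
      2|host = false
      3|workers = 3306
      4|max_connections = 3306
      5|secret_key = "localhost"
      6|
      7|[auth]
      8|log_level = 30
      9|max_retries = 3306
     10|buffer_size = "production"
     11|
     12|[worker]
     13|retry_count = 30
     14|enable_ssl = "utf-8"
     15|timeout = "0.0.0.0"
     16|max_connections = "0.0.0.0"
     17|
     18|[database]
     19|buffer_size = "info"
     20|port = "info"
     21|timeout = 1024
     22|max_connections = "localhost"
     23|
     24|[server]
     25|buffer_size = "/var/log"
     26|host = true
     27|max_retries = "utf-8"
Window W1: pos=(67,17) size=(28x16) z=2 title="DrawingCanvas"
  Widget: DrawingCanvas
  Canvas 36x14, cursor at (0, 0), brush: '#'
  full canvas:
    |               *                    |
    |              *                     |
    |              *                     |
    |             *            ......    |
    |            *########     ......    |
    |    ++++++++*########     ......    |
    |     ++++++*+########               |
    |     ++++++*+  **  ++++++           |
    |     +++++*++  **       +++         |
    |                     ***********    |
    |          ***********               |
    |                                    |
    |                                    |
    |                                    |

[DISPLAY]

                                                   
                                                   
                                                   
                                                   
                                                   
                                                   
                                                   
                                                   
━━━━━━━━━━━━━━━━━━━━━━━┓    ┏━━━━━━━━━━━━━━━━━━━━━━
wer                    ┃    ┃ DrawingCanvas        
───────────────────────┨    ┠──────────────────────
]                     ▲┃    ┃+              *      
alse                  █┃    ┃              *       
= 3306                ░┃    ┃              *       
ections = 3306        ░┃    ┃             *        
ey = "localhost"      ░┃    ┃            *######## 
                      ░┃    ┃    ++++++++*######## 
                      ▼┃    ┃     ++++++*+######## 
━━━━━━━━━━━━━━━━━━━━━━━┛    ┃     ++++++*+  **  +++
                            ┃     +++++*++  **     
                            ┃                     *


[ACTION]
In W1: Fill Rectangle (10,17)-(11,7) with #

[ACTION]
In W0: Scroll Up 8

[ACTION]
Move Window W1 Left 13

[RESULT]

                                                   
                                                   
                                                   
                                                   
                                                   
                                                   
                                                   
                                                   
━━━━━━━━━━━━━━━┏━━━━━━━━━━━━━━━━━━━━━━━━━━┓        
wer            ┃ DrawingCanvas            ┃        
───────────────┠──────────────────────────┨        
]              ┃+              *          ┃        
alse           ┃              *           ┃        
= 3306         ┃              *           ┃        
ections = 3306 ┃             *            ┃        
ey = "localhost┃            *########     ┃        
               ┃    ++++++++*########     ┃        
               ┃     ++++++*+########     ┃        
━━━━━━━━━━━━━━━┃     ++++++*+  **  ++++++ ┃        
               ┃     +++++*++  **       ++┃        
               ┃                     *****┃        


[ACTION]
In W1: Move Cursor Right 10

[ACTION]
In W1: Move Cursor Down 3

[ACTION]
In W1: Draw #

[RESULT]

                                                   
                                                   
                                                   
                                                   
                                                   
                                                   
                                                   
                                                   
━━━━━━━━━━━━━━━┏━━━━━━━━━━━━━━━━━━━━━━━━━━┓        
wer            ┃ DrawingCanvas            ┃        
───────────────┠──────────────────────────┨        
]              ┃               *          ┃        
alse           ┃              *           ┃        
= 3306         ┃              *           ┃        
ections = 3306 ┃          #  *            ┃        
ey = "localhost┃            *########     ┃        
               ┃    ++++++++*########     ┃        
               ┃     ++++++*+########     ┃        
━━━━━━━━━━━━━━━┃     ++++++*+  **  ++++++ ┃        
               ┃     +++++*++  **       ++┃        
               ┃                     *****┃        


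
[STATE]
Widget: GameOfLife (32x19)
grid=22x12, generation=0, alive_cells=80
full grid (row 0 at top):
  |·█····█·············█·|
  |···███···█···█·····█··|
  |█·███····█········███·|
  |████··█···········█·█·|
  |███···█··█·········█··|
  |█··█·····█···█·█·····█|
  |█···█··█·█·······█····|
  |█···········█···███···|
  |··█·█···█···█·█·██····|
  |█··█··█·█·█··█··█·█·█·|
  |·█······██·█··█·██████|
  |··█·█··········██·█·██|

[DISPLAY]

Gen: 0                          
·█····█·············█·          
···███···█···█·····█··          
█·███····█········███·          
████··█···········█·█·          
███···█··█·········█··          
█··█·····█···█·█·····█          
█···█··█·█·······█····          
█···········█···███···          
··█·█···█···█·█·██····          
█··█··█·█·█··█··█·█·█·          
·█······██·█··█·██████          
··█·█··········██·█·██          
                                
                                
                                
                                
                                
                                


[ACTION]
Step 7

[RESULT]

Gen: 7                          
···███············█···          
···████··········█··█·          
······██·········█···█          
······█··········██·█·          
·················███··          
██····················          
···█·····█············          
··██·█··██············          
···█·█··█·············          
····██···█···██·······          
····██······█··█······          
····██·······██·······          
                                
                                
                                
                                
                                
                                


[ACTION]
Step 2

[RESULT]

Gen: 9                          
······················          
···██·██········█████·          
·······██·······█··███          
······██········█····█          
·················███··          
··················█···          
···██···██············          
·█···█················          
·····██·██············          
···█··█······██·······          
···█··█·····█··█······          
····██·······██·······          
                                
                                
                                
                                
                                
                                


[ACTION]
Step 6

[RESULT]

Gen: 15                         
··············███·███·          
····█·█·█·█···█·█····█          
··········█···█·····██          
···█····█·█·····███·██          
················██····          
·····██···············          
····██················          
···███················          
··█··█················          
··█··█·······██·······          
··█·█·······█··█······          
·············██·······          
                                
                                
                                
                                
                                
                                


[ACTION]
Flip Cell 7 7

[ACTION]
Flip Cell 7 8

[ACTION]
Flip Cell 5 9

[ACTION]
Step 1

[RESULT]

Gen: 16                         
··············█·██·██·          
·········█···██·██···█          
·······█··██····█··█··          
·········█·····██·████          
·········█······█·█···          
····███···············          
···█···██·············          
···█··················          
··█··█················          
·██·██·······██·······          
···█········█··█······          
·············██·······          
                                
                                
                                
                                
                                
                                


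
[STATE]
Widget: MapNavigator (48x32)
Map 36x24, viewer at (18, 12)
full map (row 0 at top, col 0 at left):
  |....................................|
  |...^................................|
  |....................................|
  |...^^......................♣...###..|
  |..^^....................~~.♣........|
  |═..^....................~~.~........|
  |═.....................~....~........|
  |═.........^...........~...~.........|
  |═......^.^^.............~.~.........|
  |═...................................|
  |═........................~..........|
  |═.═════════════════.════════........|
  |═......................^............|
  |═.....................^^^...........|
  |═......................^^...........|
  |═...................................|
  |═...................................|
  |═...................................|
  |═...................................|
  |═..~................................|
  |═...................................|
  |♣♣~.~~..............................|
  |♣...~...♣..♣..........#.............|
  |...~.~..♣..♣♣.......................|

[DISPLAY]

                                                
                                                
                                                
                                                
      ....................................      
      ...^................................      
      ....................................      
      ...^^......................♣...###..      
      ..^^....................~~.♣........      
      ═..^....................~~.~........      
      ═.....................~....~........      
      ═.........^...........~...~.........      
      ═......^.^^.............~.~.........      
      ═...................................      
      ═........................~..........      
      ═.═════════════════.════════........      
      ═.................@....^............      
      ═.....................^^^...........      
      ═......................^^...........      
      ═...................................      
      ═...................................      
      ═...................................      
      ═...................................      
      ═..~................................      
      ═...................................      
      ♣♣~.~~..............................      
      ♣...~...♣..♣..........#.............      
      ...~.~..♣..♣♣.......................      
                                                
                                                
                                                
                                                


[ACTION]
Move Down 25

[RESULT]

      ═.........^...........~...~.........      
      ═......^.^^.............~.~.........      
      ═...................................      
      ═........................~..........      
      ═.═════════════════.════════........      
      ═......................^............      
      ═.....................^^^...........      
      ═......................^^...........      
      ═...................................      
      ═...................................      
      ═...................................      
      ═...................................      
      ═..~................................      
      ═...................................      
      ♣♣~.~~..............................      
      ♣...~...♣..♣..........#.............      
      ...~.~..♣..♣♣.....@.................      
                                                
                                                
                                                
                                                
                                                
                                                
                                                
                                                
                                                
                                                
                                                
                                                
                                                
                                                
                                                


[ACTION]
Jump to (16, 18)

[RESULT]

        ....................................    
        ...^^......................♣...###..    
        ..^^....................~~.♣........    
        ═..^....................~~.~........    
        ═.....................~....~........    
        ═.........^...........~...~.........    
        ═......^.^^.............~.~.........    
        ═...................................    
        ═........................~..........    
        ═.═════════════════.════════........    
        ═......................^............    
        ═.....................^^^...........    
        ═......................^^...........    
        ═...................................    
        ═...................................    
        ═...................................    
        ═...............@...................    
        ═..~................................    
        ═...................................    
        ♣♣~.~~..............................    
        ♣...~...♣..♣..........#.............    
        ...~.~..♣..♣♣.......................    
                                                
                                                
                                                
                                                
                                                
                                                
                                                
                                                
                                                
                                                


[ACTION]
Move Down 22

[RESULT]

        ═.........^...........~...~.........    
        ═......^.^^.............~.~.........    
        ═...................................    
        ═........................~..........    
        ═.═════════════════.════════........    
        ═......................^............    
        ═.....................^^^...........    
        ═......................^^...........    
        ═...................................    
        ═...................................    
        ═...................................    
        ═...................................    
        ═..~................................    
        ═...................................    
        ♣♣~.~~..............................    
        ♣...~...♣..♣..........#.............    
        ...~.~..♣..♣♣...@...................    
                                                
                                                
                                                
                                                
                                                
                                                
                                                
                                                
                                                
                                                
                                                
                                                
                                                
                                                
                                                
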